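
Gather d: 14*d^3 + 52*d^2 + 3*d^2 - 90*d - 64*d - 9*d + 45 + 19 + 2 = 14*d^3 + 55*d^2 - 163*d + 66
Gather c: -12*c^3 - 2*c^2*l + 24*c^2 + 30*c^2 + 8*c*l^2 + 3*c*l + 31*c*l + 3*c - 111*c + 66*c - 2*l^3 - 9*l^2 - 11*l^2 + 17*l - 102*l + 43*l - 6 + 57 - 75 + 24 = -12*c^3 + c^2*(54 - 2*l) + c*(8*l^2 + 34*l - 42) - 2*l^3 - 20*l^2 - 42*l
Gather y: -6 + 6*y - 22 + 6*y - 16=12*y - 44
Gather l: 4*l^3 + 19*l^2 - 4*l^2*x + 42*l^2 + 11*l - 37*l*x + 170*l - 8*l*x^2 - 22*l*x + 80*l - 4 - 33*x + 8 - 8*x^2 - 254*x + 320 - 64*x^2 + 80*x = 4*l^3 + l^2*(61 - 4*x) + l*(-8*x^2 - 59*x + 261) - 72*x^2 - 207*x + 324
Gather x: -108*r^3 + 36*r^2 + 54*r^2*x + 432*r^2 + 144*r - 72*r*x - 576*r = -108*r^3 + 468*r^2 - 432*r + x*(54*r^2 - 72*r)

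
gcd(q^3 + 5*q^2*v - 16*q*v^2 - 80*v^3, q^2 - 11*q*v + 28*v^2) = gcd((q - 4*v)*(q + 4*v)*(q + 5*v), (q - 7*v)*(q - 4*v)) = q - 4*v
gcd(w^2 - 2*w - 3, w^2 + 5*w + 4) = w + 1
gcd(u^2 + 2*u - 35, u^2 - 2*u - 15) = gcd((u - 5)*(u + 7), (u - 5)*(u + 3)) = u - 5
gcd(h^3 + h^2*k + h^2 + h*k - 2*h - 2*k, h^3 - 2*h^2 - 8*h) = h + 2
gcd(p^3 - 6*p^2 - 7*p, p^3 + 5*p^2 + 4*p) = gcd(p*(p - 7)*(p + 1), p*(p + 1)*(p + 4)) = p^2 + p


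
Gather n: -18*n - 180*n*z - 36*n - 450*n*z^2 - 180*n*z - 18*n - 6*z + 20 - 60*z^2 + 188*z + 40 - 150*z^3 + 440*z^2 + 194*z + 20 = n*(-450*z^2 - 360*z - 72) - 150*z^3 + 380*z^2 + 376*z + 80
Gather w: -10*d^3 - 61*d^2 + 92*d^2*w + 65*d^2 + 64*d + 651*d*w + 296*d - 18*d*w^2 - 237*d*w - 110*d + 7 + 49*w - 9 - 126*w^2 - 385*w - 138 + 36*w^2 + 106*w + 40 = -10*d^3 + 4*d^2 + 250*d + w^2*(-18*d - 90) + w*(92*d^2 + 414*d - 230) - 100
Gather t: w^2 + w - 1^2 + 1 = w^2 + w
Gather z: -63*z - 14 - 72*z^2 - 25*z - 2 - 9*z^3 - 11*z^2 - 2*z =-9*z^3 - 83*z^2 - 90*z - 16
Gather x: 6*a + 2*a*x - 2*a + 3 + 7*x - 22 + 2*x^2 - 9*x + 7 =4*a + 2*x^2 + x*(2*a - 2) - 12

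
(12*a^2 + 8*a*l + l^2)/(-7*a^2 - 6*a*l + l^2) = (-12*a^2 - 8*a*l - l^2)/(7*a^2 + 6*a*l - l^2)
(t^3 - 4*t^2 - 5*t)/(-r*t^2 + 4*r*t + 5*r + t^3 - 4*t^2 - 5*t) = -t/(r - t)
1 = 1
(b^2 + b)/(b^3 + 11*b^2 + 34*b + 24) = b/(b^2 + 10*b + 24)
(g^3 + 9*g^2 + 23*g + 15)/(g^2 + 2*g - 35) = (g^3 + 9*g^2 + 23*g + 15)/(g^2 + 2*g - 35)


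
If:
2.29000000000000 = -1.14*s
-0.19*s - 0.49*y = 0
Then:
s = -2.01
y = 0.78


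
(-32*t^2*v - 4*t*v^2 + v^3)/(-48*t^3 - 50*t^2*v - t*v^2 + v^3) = v*(4*t + v)/(6*t^2 + 7*t*v + v^2)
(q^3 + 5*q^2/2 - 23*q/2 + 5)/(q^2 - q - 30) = (q^2 - 5*q/2 + 1)/(q - 6)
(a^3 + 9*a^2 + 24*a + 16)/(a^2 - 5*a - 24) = (a^3 + 9*a^2 + 24*a + 16)/(a^2 - 5*a - 24)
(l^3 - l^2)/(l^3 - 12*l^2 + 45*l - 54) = l^2*(l - 1)/(l^3 - 12*l^2 + 45*l - 54)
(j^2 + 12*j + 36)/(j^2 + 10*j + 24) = (j + 6)/(j + 4)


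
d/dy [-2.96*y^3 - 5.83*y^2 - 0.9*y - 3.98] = -8.88*y^2 - 11.66*y - 0.9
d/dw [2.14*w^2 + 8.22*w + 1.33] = 4.28*w + 8.22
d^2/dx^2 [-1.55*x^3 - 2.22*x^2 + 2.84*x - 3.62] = -9.3*x - 4.44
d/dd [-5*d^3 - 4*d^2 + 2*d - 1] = -15*d^2 - 8*d + 2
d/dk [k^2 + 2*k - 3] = 2*k + 2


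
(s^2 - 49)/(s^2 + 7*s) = (s - 7)/s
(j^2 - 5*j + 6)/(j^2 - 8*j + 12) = (j - 3)/(j - 6)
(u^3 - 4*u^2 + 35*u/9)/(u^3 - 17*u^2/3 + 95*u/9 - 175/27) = 3*u/(3*u - 5)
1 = 1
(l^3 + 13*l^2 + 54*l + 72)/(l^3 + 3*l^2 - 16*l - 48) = (l + 6)/(l - 4)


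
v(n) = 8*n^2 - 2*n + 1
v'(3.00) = 46.00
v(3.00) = 67.00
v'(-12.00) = -194.00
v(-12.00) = 1177.00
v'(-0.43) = -8.88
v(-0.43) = 3.34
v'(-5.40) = -88.40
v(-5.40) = 245.08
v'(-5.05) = -82.80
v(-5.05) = 215.12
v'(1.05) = 14.80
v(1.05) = 7.72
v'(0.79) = 10.64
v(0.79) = 4.41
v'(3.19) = 49.04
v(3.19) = 76.03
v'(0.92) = 12.72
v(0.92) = 5.93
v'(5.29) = 82.64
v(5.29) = 214.29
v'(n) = 16*n - 2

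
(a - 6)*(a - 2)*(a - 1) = a^3 - 9*a^2 + 20*a - 12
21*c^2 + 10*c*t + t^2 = (3*c + t)*(7*c + t)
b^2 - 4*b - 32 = (b - 8)*(b + 4)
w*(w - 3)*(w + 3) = w^3 - 9*w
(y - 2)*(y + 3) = y^2 + y - 6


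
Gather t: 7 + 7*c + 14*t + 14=7*c + 14*t + 21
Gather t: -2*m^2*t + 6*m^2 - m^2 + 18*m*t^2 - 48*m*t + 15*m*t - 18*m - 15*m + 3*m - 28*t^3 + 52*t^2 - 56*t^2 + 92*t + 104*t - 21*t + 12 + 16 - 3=5*m^2 - 30*m - 28*t^3 + t^2*(18*m - 4) + t*(-2*m^2 - 33*m + 175) + 25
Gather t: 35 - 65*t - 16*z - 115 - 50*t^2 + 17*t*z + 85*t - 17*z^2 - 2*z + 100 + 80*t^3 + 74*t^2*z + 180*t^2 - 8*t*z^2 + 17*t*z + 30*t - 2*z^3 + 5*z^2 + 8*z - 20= 80*t^3 + t^2*(74*z + 130) + t*(-8*z^2 + 34*z + 50) - 2*z^3 - 12*z^2 - 10*z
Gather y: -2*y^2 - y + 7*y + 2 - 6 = -2*y^2 + 6*y - 4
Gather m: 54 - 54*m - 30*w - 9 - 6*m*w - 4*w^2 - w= m*(-6*w - 54) - 4*w^2 - 31*w + 45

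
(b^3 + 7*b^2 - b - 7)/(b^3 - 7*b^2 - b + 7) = (b + 7)/(b - 7)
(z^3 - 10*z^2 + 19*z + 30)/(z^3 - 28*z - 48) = (z^2 - 4*z - 5)/(z^2 + 6*z + 8)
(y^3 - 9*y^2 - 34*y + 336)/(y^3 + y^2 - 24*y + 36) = (y^2 - 15*y + 56)/(y^2 - 5*y + 6)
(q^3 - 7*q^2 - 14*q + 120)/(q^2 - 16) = (q^2 - 11*q + 30)/(q - 4)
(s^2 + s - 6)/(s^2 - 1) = (s^2 + s - 6)/(s^2 - 1)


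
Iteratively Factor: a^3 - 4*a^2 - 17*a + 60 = (a - 3)*(a^2 - a - 20) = (a - 3)*(a + 4)*(a - 5)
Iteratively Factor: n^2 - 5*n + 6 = (n - 2)*(n - 3)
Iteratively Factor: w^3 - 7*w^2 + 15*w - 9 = (w - 3)*(w^2 - 4*w + 3) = (w - 3)*(w - 1)*(w - 3)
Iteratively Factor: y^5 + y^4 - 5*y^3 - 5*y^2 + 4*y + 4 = (y - 2)*(y^4 + 3*y^3 + y^2 - 3*y - 2) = (y - 2)*(y + 2)*(y^3 + y^2 - y - 1) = (y - 2)*(y - 1)*(y + 2)*(y^2 + 2*y + 1) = (y - 2)*(y - 1)*(y + 1)*(y + 2)*(y + 1)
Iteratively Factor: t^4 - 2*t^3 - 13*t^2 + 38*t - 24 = (t - 2)*(t^3 - 13*t + 12) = (t - 2)*(t - 1)*(t^2 + t - 12) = (t - 2)*(t - 1)*(t + 4)*(t - 3)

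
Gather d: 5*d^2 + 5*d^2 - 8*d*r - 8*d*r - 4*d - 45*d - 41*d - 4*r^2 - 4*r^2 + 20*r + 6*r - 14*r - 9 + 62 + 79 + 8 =10*d^2 + d*(-16*r - 90) - 8*r^2 + 12*r + 140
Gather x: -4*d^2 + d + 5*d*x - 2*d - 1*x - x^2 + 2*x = -4*d^2 - d - x^2 + x*(5*d + 1)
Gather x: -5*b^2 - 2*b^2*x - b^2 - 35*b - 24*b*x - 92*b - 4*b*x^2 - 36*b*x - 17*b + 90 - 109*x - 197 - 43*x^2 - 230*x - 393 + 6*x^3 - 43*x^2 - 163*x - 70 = -6*b^2 - 144*b + 6*x^3 + x^2*(-4*b - 86) + x*(-2*b^2 - 60*b - 502) - 570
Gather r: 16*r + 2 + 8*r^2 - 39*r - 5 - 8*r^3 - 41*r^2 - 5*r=-8*r^3 - 33*r^2 - 28*r - 3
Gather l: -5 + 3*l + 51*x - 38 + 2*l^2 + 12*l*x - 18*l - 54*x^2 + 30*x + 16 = 2*l^2 + l*(12*x - 15) - 54*x^2 + 81*x - 27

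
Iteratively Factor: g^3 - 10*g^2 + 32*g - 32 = (g - 4)*(g^2 - 6*g + 8) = (g - 4)^2*(g - 2)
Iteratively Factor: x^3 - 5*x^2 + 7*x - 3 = (x - 3)*(x^2 - 2*x + 1) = (x - 3)*(x - 1)*(x - 1)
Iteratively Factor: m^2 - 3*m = (m)*(m - 3)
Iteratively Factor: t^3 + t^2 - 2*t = (t)*(t^2 + t - 2) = t*(t + 2)*(t - 1)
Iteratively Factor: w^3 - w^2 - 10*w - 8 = (w + 2)*(w^2 - 3*w - 4) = (w + 1)*(w + 2)*(w - 4)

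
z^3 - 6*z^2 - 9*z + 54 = (z - 6)*(z - 3)*(z + 3)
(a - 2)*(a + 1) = a^2 - a - 2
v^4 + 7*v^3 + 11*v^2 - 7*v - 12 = (v - 1)*(v + 1)*(v + 3)*(v + 4)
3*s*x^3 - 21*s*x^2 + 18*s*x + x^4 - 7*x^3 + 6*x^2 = x*(3*s + x)*(x - 6)*(x - 1)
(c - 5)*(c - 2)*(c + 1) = c^3 - 6*c^2 + 3*c + 10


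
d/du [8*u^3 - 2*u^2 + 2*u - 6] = 24*u^2 - 4*u + 2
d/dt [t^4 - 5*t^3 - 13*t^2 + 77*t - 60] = 4*t^3 - 15*t^2 - 26*t + 77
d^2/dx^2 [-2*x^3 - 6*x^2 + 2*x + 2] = -12*x - 12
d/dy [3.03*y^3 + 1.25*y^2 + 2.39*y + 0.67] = 9.09*y^2 + 2.5*y + 2.39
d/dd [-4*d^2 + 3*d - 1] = 3 - 8*d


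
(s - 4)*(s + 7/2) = s^2 - s/2 - 14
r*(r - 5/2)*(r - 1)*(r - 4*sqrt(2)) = r^4 - 4*sqrt(2)*r^3 - 7*r^3/2 + 5*r^2/2 + 14*sqrt(2)*r^2 - 10*sqrt(2)*r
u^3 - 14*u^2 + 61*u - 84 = (u - 7)*(u - 4)*(u - 3)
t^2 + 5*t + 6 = (t + 2)*(t + 3)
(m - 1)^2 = m^2 - 2*m + 1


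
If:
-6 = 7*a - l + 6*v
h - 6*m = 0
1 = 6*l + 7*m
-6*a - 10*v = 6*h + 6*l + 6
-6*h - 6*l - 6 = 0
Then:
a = -805/493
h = -42/29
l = 13/29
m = -7/29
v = 483/493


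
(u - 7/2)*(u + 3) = u^2 - u/2 - 21/2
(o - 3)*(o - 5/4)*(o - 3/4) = o^3 - 5*o^2 + 111*o/16 - 45/16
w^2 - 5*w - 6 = (w - 6)*(w + 1)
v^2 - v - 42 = (v - 7)*(v + 6)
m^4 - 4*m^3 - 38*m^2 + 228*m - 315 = (m - 5)*(m - 3)^2*(m + 7)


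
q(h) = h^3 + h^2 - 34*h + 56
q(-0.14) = 60.78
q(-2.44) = 130.39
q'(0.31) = -33.09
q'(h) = 3*h^2 + 2*h - 34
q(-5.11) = 122.42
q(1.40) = 13.10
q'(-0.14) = -34.22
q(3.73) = -5.01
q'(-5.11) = 34.12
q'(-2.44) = -21.02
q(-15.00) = -2584.00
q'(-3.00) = -13.00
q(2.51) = -7.23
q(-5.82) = 90.62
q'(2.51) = -10.08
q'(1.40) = -25.32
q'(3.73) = 15.20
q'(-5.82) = 55.98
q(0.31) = 45.59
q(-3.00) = 140.00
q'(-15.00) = 611.00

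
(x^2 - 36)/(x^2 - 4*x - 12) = (x + 6)/(x + 2)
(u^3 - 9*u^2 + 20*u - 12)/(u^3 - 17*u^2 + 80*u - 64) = (u^2 - 8*u + 12)/(u^2 - 16*u + 64)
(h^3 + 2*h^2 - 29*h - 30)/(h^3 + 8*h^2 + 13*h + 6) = (h - 5)/(h + 1)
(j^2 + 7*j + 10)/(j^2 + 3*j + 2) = (j + 5)/(j + 1)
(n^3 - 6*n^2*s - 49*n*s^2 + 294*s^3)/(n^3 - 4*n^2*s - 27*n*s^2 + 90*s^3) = (-n^2 + 49*s^2)/(-n^2 - 2*n*s + 15*s^2)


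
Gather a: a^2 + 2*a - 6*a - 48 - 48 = a^2 - 4*a - 96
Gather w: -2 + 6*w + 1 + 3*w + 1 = 9*w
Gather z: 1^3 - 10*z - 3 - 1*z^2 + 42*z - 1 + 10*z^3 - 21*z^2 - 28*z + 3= 10*z^3 - 22*z^2 + 4*z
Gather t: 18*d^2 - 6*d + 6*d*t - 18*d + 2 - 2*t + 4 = 18*d^2 - 24*d + t*(6*d - 2) + 6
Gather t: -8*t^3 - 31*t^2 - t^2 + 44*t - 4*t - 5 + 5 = -8*t^3 - 32*t^2 + 40*t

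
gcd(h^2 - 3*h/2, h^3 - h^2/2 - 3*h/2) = h^2 - 3*h/2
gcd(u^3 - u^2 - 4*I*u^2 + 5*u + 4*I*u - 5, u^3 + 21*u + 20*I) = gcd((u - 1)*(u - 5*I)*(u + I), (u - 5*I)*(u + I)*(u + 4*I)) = u^2 - 4*I*u + 5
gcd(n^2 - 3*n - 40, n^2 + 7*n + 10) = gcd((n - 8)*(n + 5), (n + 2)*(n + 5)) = n + 5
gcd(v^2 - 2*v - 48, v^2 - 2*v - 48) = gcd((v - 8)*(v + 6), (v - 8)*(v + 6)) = v^2 - 2*v - 48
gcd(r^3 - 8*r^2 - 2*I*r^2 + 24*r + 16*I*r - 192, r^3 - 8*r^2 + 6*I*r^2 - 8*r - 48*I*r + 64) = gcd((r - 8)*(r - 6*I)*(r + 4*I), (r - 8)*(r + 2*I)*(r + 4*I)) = r^2 + r*(-8 + 4*I) - 32*I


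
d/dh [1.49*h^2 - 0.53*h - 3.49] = 2.98*h - 0.53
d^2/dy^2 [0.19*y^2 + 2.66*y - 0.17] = 0.380000000000000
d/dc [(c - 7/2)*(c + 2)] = 2*c - 3/2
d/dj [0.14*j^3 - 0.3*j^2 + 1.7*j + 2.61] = 0.42*j^2 - 0.6*j + 1.7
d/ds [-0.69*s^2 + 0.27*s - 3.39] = 0.27 - 1.38*s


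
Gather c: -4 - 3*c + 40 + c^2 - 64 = c^2 - 3*c - 28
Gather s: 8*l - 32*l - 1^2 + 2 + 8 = 9 - 24*l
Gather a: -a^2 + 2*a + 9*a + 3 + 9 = -a^2 + 11*a + 12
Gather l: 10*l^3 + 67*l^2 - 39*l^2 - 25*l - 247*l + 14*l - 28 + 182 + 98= 10*l^3 + 28*l^2 - 258*l + 252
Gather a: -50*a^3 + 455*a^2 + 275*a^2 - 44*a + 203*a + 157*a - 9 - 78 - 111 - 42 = -50*a^3 + 730*a^2 + 316*a - 240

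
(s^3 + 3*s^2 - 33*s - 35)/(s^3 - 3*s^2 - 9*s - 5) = (s + 7)/(s + 1)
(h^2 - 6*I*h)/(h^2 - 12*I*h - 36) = h/(h - 6*I)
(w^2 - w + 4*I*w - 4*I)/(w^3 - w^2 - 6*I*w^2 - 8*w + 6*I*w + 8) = (w + 4*I)/(w^2 - 6*I*w - 8)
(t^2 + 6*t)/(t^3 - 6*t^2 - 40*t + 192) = t/(t^2 - 12*t + 32)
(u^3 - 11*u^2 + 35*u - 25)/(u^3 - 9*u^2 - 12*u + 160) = (u^2 - 6*u + 5)/(u^2 - 4*u - 32)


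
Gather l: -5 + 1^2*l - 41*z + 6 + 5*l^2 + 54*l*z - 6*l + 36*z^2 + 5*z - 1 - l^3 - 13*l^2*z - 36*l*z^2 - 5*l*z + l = -l^3 + l^2*(5 - 13*z) + l*(-36*z^2 + 49*z - 4) + 36*z^2 - 36*z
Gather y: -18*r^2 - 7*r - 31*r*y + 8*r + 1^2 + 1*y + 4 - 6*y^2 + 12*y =-18*r^2 + r - 6*y^2 + y*(13 - 31*r) + 5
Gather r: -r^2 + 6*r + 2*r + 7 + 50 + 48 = -r^2 + 8*r + 105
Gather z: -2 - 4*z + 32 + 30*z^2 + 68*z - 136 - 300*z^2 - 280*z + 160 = -270*z^2 - 216*z + 54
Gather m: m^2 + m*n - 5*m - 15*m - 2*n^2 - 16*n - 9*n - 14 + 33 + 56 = m^2 + m*(n - 20) - 2*n^2 - 25*n + 75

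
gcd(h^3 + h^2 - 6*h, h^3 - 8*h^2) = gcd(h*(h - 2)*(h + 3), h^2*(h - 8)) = h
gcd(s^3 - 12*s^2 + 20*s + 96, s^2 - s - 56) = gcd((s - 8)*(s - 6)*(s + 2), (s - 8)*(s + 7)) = s - 8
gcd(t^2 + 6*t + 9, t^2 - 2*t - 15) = t + 3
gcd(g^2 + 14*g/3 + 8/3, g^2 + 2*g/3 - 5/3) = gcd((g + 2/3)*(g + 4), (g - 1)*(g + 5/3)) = 1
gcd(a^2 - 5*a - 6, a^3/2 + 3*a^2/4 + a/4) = a + 1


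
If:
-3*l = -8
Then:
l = 8/3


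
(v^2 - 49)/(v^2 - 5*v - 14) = (v + 7)/(v + 2)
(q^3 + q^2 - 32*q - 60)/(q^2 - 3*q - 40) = (q^2 - 4*q - 12)/(q - 8)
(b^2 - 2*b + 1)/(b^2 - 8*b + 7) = (b - 1)/(b - 7)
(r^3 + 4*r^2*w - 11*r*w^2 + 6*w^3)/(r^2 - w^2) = (r^2 + 5*r*w - 6*w^2)/(r + w)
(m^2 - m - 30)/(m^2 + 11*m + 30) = (m - 6)/(m + 6)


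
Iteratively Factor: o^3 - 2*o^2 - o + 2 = (o - 2)*(o^2 - 1) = (o - 2)*(o + 1)*(o - 1)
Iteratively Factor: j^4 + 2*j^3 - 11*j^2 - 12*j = (j - 3)*(j^3 + 5*j^2 + 4*j) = (j - 3)*(j + 1)*(j^2 + 4*j) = j*(j - 3)*(j + 1)*(j + 4)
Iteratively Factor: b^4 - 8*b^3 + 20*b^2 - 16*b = (b - 2)*(b^3 - 6*b^2 + 8*b) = b*(b - 2)*(b^2 - 6*b + 8) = b*(b - 4)*(b - 2)*(b - 2)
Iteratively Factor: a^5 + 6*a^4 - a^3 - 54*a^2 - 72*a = (a + 2)*(a^4 + 4*a^3 - 9*a^2 - 36*a) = (a + 2)*(a + 4)*(a^3 - 9*a) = (a + 2)*(a + 3)*(a + 4)*(a^2 - 3*a) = a*(a + 2)*(a + 3)*(a + 4)*(a - 3)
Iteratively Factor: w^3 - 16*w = (w + 4)*(w^2 - 4*w) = (w - 4)*(w + 4)*(w)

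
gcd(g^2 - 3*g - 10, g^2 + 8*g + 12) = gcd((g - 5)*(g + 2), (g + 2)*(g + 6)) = g + 2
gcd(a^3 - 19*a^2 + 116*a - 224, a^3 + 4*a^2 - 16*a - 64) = a - 4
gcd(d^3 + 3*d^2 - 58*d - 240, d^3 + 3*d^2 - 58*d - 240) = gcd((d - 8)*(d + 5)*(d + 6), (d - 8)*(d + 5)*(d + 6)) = d^3 + 3*d^2 - 58*d - 240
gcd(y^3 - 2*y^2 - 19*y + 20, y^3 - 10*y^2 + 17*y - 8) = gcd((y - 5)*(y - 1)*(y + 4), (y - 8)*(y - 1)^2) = y - 1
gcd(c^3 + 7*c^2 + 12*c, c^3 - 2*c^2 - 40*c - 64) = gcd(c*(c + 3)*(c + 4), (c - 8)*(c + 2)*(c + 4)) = c + 4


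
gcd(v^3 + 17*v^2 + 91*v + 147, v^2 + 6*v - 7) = v + 7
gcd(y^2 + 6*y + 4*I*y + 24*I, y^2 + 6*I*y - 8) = y + 4*I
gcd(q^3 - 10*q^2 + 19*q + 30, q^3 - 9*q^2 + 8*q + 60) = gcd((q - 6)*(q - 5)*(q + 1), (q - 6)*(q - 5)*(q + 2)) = q^2 - 11*q + 30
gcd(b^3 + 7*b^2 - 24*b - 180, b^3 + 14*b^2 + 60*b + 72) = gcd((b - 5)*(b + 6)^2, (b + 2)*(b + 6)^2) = b^2 + 12*b + 36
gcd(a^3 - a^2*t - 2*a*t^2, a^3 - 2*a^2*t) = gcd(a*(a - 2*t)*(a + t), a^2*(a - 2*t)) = -a^2 + 2*a*t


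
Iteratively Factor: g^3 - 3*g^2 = (g - 3)*(g^2) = g*(g - 3)*(g)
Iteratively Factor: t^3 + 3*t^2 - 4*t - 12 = (t + 2)*(t^2 + t - 6) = (t - 2)*(t + 2)*(t + 3)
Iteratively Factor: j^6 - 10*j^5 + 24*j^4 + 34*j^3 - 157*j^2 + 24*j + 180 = (j - 5)*(j^5 - 5*j^4 - j^3 + 29*j^2 - 12*j - 36) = (j - 5)*(j + 2)*(j^4 - 7*j^3 + 13*j^2 + 3*j - 18) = (j - 5)*(j - 3)*(j + 2)*(j^3 - 4*j^2 + j + 6) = (j - 5)*(j - 3)*(j - 2)*(j + 2)*(j^2 - 2*j - 3) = (j - 5)*(j - 3)^2*(j - 2)*(j + 2)*(j + 1)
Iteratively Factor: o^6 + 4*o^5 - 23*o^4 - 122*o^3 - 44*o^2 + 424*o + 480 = (o + 3)*(o^5 + o^4 - 26*o^3 - 44*o^2 + 88*o + 160) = (o + 2)*(o + 3)*(o^4 - o^3 - 24*o^2 + 4*o + 80) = (o - 5)*(o + 2)*(o + 3)*(o^3 + 4*o^2 - 4*o - 16) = (o - 5)*(o + 2)*(o + 3)*(o + 4)*(o^2 - 4) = (o - 5)*(o - 2)*(o + 2)*(o + 3)*(o + 4)*(o + 2)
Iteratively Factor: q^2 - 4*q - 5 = (q - 5)*(q + 1)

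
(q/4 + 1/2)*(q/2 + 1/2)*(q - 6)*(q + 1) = q^4/8 - q^3/4 - 19*q^2/8 - 7*q/2 - 3/2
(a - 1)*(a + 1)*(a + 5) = a^3 + 5*a^2 - a - 5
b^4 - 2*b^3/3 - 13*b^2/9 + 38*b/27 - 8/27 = (b - 1)*(b - 2/3)*(b - 1/3)*(b + 4/3)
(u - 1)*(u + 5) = u^2 + 4*u - 5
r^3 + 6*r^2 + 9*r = r*(r + 3)^2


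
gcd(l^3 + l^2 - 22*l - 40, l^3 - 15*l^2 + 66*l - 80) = l - 5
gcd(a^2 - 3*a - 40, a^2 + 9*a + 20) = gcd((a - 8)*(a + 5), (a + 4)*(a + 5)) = a + 5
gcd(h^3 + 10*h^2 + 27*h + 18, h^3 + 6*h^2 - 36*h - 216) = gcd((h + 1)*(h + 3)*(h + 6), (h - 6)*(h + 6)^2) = h + 6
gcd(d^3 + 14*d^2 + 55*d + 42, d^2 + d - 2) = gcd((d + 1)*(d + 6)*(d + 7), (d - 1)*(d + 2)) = 1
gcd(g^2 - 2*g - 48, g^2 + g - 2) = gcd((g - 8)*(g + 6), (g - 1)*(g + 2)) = 1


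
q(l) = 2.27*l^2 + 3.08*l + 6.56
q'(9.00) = 43.94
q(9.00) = 218.15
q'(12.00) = 57.56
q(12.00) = 370.40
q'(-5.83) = -23.39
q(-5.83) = 65.76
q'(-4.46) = -17.17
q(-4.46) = 37.98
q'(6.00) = 30.32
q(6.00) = 106.76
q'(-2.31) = -7.41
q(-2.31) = 11.56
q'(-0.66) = 0.08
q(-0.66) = 5.52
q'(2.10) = 12.61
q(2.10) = 23.04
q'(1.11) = 8.12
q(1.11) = 12.78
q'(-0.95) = -1.23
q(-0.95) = 5.68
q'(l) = 4.54*l + 3.08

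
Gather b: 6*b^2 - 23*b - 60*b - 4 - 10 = 6*b^2 - 83*b - 14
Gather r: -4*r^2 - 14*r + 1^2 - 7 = -4*r^2 - 14*r - 6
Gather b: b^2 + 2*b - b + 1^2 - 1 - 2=b^2 + b - 2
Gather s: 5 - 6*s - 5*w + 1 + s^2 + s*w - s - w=s^2 + s*(w - 7) - 6*w + 6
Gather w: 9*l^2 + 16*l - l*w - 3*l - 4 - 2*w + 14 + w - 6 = 9*l^2 + 13*l + w*(-l - 1) + 4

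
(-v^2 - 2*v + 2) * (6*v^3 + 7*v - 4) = -6*v^5 - 12*v^4 + 5*v^3 - 10*v^2 + 22*v - 8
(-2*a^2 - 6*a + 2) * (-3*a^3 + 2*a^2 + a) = 6*a^5 + 14*a^4 - 20*a^3 - 2*a^2 + 2*a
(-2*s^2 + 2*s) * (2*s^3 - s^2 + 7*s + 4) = -4*s^5 + 6*s^4 - 16*s^3 + 6*s^2 + 8*s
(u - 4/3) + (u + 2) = 2*u + 2/3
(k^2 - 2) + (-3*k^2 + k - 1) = -2*k^2 + k - 3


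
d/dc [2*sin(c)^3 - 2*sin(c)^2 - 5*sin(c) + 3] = (6*sin(c)^2 - 4*sin(c) - 5)*cos(c)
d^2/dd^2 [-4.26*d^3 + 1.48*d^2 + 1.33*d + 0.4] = 2.96 - 25.56*d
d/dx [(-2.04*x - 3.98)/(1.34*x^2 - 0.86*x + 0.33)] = (2.7336*x^2 + 10.6664*x - 4.096)/(1.7956*x^4 - 2.3048*x^3 + 1.624*x^2 - 0.5676*x + 0.1089)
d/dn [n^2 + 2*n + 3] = 2*n + 2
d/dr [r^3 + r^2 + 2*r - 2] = 3*r^2 + 2*r + 2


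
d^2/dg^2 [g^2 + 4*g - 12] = 2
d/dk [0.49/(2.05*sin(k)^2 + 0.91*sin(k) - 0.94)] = -(2.009*sin(k) + 0.4459)*cos(k)/(2.05*sin(k)^2 + 0.91*sin(k) - 0.94)^2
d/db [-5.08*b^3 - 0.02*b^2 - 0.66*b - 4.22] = -15.24*b^2 - 0.04*b - 0.66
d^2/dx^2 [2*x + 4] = 0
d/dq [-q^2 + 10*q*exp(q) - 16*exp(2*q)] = 10*q*exp(q) - 2*q - 32*exp(2*q) + 10*exp(q)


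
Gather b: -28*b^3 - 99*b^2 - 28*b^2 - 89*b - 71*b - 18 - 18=-28*b^3 - 127*b^2 - 160*b - 36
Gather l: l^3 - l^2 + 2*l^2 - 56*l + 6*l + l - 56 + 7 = l^3 + l^2 - 49*l - 49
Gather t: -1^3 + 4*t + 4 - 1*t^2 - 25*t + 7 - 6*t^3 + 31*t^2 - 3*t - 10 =-6*t^3 + 30*t^2 - 24*t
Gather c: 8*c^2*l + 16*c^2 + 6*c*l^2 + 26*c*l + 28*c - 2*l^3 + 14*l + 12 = c^2*(8*l + 16) + c*(6*l^2 + 26*l + 28) - 2*l^3 + 14*l + 12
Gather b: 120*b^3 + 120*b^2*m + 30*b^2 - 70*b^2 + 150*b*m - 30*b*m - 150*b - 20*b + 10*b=120*b^3 + b^2*(120*m - 40) + b*(120*m - 160)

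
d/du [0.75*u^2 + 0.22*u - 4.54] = 1.5*u + 0.22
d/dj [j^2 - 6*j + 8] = 2*j - 6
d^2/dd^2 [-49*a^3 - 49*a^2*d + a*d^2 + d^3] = 2*a + 6*d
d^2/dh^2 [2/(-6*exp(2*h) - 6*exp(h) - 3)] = 4*(-4*(2*exp(h) + 1)^2*exp(h) + (4*exp(h) + 1)*(2*exp(2*h) + 2*exp(h) + 1))*exp(h)/(3*(2*exp(2*h) + 2*exp(h) + 1)^3)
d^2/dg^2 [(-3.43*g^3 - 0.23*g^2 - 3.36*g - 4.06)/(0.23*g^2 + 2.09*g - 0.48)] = (-2.22044604925031e-16*g^5 - 30.856876*g^3 + 19.20486*g^2 - 18.677148*g - 43.212908)/(0.012167*g^6 + 0.331683*g^5 + 2.937813*g^4 + 7.744913*g^3 - 6.131088*g^2 + 1.444608*g - 0.110592)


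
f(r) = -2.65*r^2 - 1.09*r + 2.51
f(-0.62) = 2.17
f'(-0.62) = 2.20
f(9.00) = -221.95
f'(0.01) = -1.14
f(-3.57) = -27.37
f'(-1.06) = 4.53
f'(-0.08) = -0.67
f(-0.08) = 2.58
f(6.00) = -99.43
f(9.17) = -230.32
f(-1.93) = -5.26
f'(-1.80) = 8.45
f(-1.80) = -4.11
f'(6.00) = -32.89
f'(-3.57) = 17.83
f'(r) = -5.3*r - 1.09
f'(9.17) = -49.69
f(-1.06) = 0.69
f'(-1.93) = 9.14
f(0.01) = 2.50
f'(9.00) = -48.79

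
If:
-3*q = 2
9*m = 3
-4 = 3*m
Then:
No Solution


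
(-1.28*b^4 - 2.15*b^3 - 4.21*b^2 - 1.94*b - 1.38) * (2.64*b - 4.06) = -3.3792*b^5 - 0.479200000000001*b^4 - 2.3854*b^3 + 11.971*b^2 + 4.2332*b + 5.6028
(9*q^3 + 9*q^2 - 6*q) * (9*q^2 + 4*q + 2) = 81*q^5 + 117*q^4 - 6*q^2 - 12*q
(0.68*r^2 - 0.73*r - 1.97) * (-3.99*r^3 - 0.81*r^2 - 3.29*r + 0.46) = -2.7132*r^5 + 2.3619*r^4 + 6.2144*r^3 + 4.3102*r^2 + 6.1455*r - 0.9062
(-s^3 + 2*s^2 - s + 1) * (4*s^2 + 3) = -4*s^5 + 8*s^4 - 7*s^3 + 10*s^2 - 3*s + 3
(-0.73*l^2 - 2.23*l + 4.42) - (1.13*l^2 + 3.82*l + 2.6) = -1.86*l^2 - 6.05*l + 1.82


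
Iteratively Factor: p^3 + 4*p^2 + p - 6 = (p + 2)*(p^2 + 2*p - 3) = (p - 1)*(p + 2)*(p + 3)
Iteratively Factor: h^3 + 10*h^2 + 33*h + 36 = (h + 3)*(h^2 + 7*h + 12) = (h + 3)^2*(h + 4)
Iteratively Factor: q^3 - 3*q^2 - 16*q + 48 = (q - 4)*(q^2 + q - 12) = (q - 4)*(q + 4)*(q - 3)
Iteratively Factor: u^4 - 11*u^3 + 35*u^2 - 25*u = (u - 1)*(u^3 - 10*u^2 + 25*u) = u*(u - 1)*(u^2 - 10*u + 25) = u*(u - 5)*(u - 1)*(u - 5)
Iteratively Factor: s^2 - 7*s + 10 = (s - 2)*(s - 5)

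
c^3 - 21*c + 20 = (c - 4)*(c - 1)*(c + 5)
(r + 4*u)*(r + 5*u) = r^2 + 9*r*u + 20*u^2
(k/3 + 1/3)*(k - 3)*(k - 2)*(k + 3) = k^4/3 - k^3/3 - 11*k^2/3 + 3*k + 6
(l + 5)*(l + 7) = l^2 + 12*l + 35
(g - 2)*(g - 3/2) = g^2 - 7*g/2 + 3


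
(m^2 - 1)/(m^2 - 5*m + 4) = (m + 1)/(m - 4)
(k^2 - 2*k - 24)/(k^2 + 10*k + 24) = (k - 6)/(k + 6)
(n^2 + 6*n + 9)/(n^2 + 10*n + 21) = (n + 3)/(n + 7)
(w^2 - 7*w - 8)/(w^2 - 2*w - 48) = (w + 1)/(w + 6)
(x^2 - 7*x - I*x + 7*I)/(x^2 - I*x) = (x - 7)/x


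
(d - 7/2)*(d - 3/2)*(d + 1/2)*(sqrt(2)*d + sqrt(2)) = sqrt(2)*d^4 - 7*sqrt(2)*d^3/2 - 7*sqrt(2)*d^2/4 + 43*sqrt(2)*d/8 + 21*sqrt(2)/8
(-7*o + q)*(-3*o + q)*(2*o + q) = 42*o^3 + o^2*q - 8*o*q^2 + q^3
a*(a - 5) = a^2 - 5*a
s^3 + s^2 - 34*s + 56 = (s - 4)*(s - 2)*(s + 7)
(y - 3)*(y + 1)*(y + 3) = y^3 + y^2 - 9*y - 9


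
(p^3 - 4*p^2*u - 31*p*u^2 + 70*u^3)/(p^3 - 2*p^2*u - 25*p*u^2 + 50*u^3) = (p - 7*u)/(p - 5*u)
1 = 1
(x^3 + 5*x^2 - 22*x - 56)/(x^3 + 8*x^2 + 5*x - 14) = (x - 4)/(x - 1)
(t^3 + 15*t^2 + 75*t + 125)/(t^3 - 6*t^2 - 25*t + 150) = (t^2 + 10*t + 25)/(t^2 - 11*t + 30)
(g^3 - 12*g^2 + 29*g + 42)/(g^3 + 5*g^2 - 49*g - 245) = (g^2 - 5*g - 6)/(g^2 + 12*g + 35)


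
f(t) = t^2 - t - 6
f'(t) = 2*t - 1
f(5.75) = 21.31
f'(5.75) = 10.50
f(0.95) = -6.05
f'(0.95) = 0.90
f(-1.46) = -2.41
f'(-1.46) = -3.92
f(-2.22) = 1.15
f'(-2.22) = -5.44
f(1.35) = -5.53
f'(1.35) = 1.70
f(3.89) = 5.24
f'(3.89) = 6.78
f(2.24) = -3.22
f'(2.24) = 3.48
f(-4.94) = 23.34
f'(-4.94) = -10.88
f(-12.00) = 150.00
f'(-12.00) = -25.00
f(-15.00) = 234.00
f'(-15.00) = -31.00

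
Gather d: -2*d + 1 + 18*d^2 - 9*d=18*d^2 - 11*d + 1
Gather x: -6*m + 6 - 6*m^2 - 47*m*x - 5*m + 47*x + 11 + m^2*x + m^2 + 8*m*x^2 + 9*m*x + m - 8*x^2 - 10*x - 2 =-5*m^2 - 10*m + x^2*(8*m - 8) + x*(m^2 - 38*m + 37) + 15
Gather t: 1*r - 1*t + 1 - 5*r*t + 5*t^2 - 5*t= r + 5*t^2 + t*(-5*r - 6) + 1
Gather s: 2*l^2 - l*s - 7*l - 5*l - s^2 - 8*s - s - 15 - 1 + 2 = 2*l^2 - 12*l - s^2 + s*(-l - 9) - 14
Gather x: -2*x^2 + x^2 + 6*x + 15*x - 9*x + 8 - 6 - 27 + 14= -x^2 + 12*x - 11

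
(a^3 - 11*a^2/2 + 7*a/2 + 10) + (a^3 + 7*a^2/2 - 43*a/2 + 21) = 2*a^3 - 2*a^2 - 18*a + 31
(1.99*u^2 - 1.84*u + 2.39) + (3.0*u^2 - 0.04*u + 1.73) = 4.99*u^2 - 1.88*u + 4.12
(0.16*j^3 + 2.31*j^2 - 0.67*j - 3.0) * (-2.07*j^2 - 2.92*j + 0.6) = -0.3312*j^5 - 5.2489*j^4 - 5.2623*j^3 + 9.5524*j^2 + 8.358*j - 1.8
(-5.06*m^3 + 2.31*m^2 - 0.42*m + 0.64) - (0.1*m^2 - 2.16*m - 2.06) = -5.06*m^3 + 2.21*m^2 + 1.74*m + 2.7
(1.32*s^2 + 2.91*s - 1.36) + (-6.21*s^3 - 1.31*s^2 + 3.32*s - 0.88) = -6.21*s^3 + 0.01*s^2 + 6.23*s - 2.24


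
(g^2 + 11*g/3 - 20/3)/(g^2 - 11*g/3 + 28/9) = 3*(g + 5)/(3*g - 7)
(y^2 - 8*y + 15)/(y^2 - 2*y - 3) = (y - 5)/(y + 1)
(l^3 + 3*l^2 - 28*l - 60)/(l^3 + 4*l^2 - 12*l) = (l^2 - 3*l - 10)/(l*(l - 2))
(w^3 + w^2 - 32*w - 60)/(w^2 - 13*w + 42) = (w^2 + 7*w + 10)/(w - 7)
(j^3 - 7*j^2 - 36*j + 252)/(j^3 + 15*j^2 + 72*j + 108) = (j^2 - 13*j + 42)/(j^2 + 9*j + 18)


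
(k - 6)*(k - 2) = k^2 - 8*k + 12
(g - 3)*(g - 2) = g^2 - 5*g + 6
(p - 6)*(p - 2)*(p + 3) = p^3 - 5*p^2 - 12*p + 36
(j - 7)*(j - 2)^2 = j^3 - 11*j^2 + 32*j - 28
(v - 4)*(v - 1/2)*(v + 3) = v^3 - 3*v^2/2 - 23*v/2 + 6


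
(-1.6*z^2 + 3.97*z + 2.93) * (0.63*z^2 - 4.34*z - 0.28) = -1.008*z^4 + 9.4451*z^3 - 14.9359*z^2 - 13.8278*z - 0.8204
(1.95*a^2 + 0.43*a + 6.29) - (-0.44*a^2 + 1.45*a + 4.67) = 2.39*a^2 - 1.02*a + 1.62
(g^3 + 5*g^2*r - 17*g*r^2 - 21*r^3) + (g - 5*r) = g^3 + 5*g^2*r - 17*g*r^2 + g - 21*r^3 - 5*r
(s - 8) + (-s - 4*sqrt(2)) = -8 - 4*sqrt(2)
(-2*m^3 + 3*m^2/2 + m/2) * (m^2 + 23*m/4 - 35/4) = -2*m^5 - 10*m^4 + 213*m^3/8 - 41*m^2/4 - 35*m/8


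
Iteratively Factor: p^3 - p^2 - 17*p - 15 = (p + 3)*(p^2 - 4*p - 5) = (p - 5)*(p + 3)*(p + 1)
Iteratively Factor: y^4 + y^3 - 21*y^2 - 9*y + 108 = (y + 3)*(y^3 - 2*y^2 - 15*y + 36) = (y - 3)*(y + 3)*(y^2 + y - 12) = (y - 3)^2*(y + 3)*(y + 4)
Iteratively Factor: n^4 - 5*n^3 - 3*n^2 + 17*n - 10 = (n + 2)*(n^3 - 7*n^2 + 11*n - 5) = (n - 1)*(n + 2)*(n^2 - 6*n + 5) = (n - 5)*(n - 1)*(n + 2)*(n - 1)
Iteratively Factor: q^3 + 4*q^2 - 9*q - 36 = (q + 4)*(q^2 - 9) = (q + 3)*(q + 4)*(q - 3)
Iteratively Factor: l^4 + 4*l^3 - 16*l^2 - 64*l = (l + 4)*(l^3 - 16*l) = (l - 4)*(l + 4)*(l^2 + 4*l) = (l - 4)*(l + 4)^2*(l)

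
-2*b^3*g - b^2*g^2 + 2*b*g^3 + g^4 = g*(-b + g)*(b + g)*(2*b + g)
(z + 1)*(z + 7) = z^2 + 8*z + 7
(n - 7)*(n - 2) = n^2 - 9*n + 14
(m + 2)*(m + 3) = m^2 + 5*m + 6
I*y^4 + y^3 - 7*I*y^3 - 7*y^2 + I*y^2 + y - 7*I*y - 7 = (y - 7)*(y - I)*(y + I)*(I*y + 1)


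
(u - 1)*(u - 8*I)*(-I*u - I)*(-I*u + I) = -u^4 + u^3 + 8*I*u^3 + u^2 - 8*I*u^2 - u - 8*I*u + 8*I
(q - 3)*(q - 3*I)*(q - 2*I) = q^3 - 3*q^2 - 5*I*q^2 - 6*q + 15*I*q + 18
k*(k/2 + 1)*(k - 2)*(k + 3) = k^4/2 + 3*k^3/2 - 2*k^2 - 6*k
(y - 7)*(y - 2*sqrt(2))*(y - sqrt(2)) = y^3 - 7*y^2 - 3*sqrt(2)*y^2 + 4*y + 21*sqrt(2)*y - 28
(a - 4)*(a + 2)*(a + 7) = a^3 + 5*a^2 - 22*a - 56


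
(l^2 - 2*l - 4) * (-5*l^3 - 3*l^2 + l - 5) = -5*l^5 + 7*l^4 + 27*l^3 + 5*l^2 + 6*l + 20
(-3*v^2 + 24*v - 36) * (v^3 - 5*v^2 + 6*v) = -3*v^5 + 39*v^4 - 174*v^3 + 324*v^2 - 216*v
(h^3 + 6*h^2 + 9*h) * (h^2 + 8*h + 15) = h^5 + 14*h^4 + 72*h^3 + 162*h^2 + 135*h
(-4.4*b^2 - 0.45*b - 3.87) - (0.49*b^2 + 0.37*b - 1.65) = -4.89*b^2 - 0.82*b - 2.22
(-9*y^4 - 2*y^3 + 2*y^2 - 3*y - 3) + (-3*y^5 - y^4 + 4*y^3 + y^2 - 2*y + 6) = -3*y^5 - 10*y^4 + 2*y^3 + 3*y^2 - 5*y + 3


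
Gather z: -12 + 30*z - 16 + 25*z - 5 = 55*z - 33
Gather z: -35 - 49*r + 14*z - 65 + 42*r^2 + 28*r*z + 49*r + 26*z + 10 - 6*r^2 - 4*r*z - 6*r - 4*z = 36*r^2 - 6*r + z*(24*r + 36) - 90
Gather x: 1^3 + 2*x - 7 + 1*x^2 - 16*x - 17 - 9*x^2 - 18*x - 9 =-8*x^2 - 32*x - 32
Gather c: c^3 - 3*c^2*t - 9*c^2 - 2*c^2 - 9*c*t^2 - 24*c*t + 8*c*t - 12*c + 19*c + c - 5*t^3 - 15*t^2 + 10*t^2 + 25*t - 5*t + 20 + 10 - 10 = c^3 + c^2*(-3*t - 11) + c*(-9*t^2 - 16*t + 8) - 5*t^3 - 5*t^2 + 20*t + 20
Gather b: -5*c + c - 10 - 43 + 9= -4*c - 44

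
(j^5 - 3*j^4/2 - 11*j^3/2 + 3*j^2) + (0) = j^5 - 3*j^4/2 - 11*j^3/2 + 3*j^2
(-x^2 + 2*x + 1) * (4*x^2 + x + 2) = -4*x^4 + 7*x^3 + 4*x^2 + 5*x + 2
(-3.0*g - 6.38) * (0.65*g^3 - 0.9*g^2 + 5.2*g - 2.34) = -1.95*g^4 - 1.447*g^3 - 9.858*g^2 - 26.156*g + 14.9292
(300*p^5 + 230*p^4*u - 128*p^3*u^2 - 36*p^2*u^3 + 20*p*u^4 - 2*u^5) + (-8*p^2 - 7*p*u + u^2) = 300*p^5 + 230*p^4*u - 128*p^3*u^2 - 36*p^2*u^3 - 8*p^2 + 20*p*u^4 - 7*p*u - 2*u^5 + u^2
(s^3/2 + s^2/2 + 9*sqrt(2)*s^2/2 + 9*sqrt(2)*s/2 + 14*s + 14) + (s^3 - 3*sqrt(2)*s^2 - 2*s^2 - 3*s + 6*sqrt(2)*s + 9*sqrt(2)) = 3*s^3/2 - 3*s^2/2 + 3*sqrt(2)*s^2/2 + 11*s + 21*sqrt(2)*s/2 + 9*sqrt(2) + 14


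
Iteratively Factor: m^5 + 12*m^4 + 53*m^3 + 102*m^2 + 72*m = (m + 3)*(m^4 + 9*m^3 + 26*m^2 + 24*m) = m*(m + 3)*(m^3 + 9*m^2 + 26*m + 24) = m*(m + 3)*(m + 4)*(m^2 + 5*m + 6) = m*(m + 3)^2*(m + 4)*(m + 2)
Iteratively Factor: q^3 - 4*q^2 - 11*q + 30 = (q - 2)*(q^2 - 2*q - 15) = (q - 2)*(q + 3)*(q - 5)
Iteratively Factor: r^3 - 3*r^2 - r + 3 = (r - 1)*(r^2 - 2*r - 3) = (r - 3)*(r - 1)*(r + 1)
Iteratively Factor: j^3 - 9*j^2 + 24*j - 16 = (j - 4)*(j^2 - 5*j + 4) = (j - 4)*(j - 1)*(j - 4)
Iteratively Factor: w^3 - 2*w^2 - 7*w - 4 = (w - 4)*(w^2 + 2*w + 1) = (w - 4)*(w + 1)*(w + 1)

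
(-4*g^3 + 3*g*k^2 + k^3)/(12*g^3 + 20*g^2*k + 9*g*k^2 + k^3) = (-2*g^2 + g*k + k^2)/(6*g^2 + 7*g*k + k^2)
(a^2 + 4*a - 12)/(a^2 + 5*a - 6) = (a - 2)/(a - 1)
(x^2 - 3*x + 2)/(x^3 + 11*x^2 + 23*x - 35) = (x - 2)/(x^2 + 12*x + 35)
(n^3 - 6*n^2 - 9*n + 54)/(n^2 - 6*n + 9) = (n^2 - 3*n - 18)/(n - 3)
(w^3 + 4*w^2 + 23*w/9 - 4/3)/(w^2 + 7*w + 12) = (w^2 + w - 4/9)/(w + 4)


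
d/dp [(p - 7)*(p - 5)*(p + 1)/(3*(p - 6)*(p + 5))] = (p^4 - 2*p^3 - 102*p^2 + 590*p - 655)/(3*(p^4 - 2*p^3 - 59*p^2 + 60*p + 900))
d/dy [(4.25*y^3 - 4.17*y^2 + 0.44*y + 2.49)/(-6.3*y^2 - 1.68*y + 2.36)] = (-26.775*y^4 - 14.28*y^3 + 39.8676*y^2 + 11.6916*y + 5.2216)/(39.69*y^4 + 21.168*y^3 - 26.9136*y^2 - 7.9296*y + 5.5696)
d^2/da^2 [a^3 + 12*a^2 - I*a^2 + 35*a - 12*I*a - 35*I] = 6*a + 24 - 2*I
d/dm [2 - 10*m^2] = -20*m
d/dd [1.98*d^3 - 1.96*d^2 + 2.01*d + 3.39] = 5.94*d^2 - 3.92*d + 2.01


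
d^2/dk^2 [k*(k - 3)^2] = 6*k - 12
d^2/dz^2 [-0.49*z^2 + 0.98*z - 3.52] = -0.980000000000000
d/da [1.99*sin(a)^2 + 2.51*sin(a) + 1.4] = (3.98*sin(a) + 2.51)*cos(a)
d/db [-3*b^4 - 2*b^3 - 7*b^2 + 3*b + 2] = -12*b^3 - 6*b^2 - 14*b + 3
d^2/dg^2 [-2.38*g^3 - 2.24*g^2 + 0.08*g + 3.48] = -14.28*g - 4.48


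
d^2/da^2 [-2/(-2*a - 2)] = 2/(a + 1)^3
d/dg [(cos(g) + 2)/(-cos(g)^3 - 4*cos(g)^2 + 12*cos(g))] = 2*(-cos(g)^3 - 5*cos(g)^2 - 8*cos(g) + 12)*sin(g)/((cos(g) - 2)^2*(cos(g) + 6)^2*cos(g)^2)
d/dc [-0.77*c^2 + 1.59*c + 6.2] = 1.59 - 1.54*c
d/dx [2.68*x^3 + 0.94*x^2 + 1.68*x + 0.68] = 8.04*x^2 + 1.88*x + 1.68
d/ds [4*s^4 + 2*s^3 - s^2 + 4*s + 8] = 16*s^3 + 6*s^2 - 2*s + 4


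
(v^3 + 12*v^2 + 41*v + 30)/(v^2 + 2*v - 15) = (v^2 + 7*v + 6)/(v - 3)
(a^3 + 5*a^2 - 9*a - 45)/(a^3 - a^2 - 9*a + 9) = (a + 5)/(a - 1)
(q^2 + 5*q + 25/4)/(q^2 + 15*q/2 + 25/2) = (q + 5/2)/(q + 5)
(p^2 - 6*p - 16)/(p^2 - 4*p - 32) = (p + 2)/(p + 4)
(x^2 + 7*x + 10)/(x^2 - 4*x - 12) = (x + 5)/(x - 6)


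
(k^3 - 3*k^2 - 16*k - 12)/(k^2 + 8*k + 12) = (k^2 - 5*k - 6)/(k + 6)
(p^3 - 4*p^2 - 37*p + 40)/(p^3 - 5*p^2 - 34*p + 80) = (p - 1)/(p - 2)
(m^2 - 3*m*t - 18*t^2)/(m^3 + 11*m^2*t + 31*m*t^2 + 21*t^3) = (m - 6*t)/(m^2 + 8*m*t + 7*t^2)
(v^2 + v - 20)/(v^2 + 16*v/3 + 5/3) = 3*(v - 4)/(3*v + 1)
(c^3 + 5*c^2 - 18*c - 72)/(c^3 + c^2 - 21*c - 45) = (c^2 + 2*c - 24)/(c^2 - 2*c - 15)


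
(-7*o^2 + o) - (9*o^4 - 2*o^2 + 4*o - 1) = -9*o^4 - 5*o^2 - 3*o + 1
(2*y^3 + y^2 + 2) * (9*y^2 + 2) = 18*y^5 + 9*y^4 + 4*y^3 + 20*y^2 + 4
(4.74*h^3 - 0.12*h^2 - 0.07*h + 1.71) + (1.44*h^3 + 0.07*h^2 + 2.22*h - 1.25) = 6.18*h^3 - 0.05*h^2 + 2.15*h + 0.46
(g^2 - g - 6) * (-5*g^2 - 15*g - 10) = -5*g^4 - 10*g^3 + 35*g^2 + 100*g + 60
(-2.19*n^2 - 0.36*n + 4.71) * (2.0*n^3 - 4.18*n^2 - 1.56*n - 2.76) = -4.38*n^5 + 8.4342*n^4 + 14.3412*n^3 - 13.0818*n^2 - 6.354*n - 12.9996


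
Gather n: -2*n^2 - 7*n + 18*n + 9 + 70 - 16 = -2*n^2 + 11*n + 63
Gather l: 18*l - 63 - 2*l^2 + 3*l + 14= -2*l^2 + 21*l - 49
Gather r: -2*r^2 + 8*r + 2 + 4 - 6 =-2*r^2 + 8*r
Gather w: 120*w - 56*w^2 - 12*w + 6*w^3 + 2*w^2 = 6*w^3 - 54*w^2 + 108*w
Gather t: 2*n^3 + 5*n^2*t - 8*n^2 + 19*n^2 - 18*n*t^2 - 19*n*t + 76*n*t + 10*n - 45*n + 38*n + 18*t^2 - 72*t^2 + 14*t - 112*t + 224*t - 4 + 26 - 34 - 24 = 2*n^3 + 11*n^2 + 3*n + t^2*(-18*n - 54) + t*(5*n^2 + 57*n + 126) - 36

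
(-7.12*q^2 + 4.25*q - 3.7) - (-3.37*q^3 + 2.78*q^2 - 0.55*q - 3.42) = 3.37*q^3 - 9.9*q^2 + 4.8*q - 0.28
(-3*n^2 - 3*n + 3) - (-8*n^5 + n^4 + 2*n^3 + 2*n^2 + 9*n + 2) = 8*n^5 - n^4 - 2*n^3 - 5*n^2 - 12*n + 1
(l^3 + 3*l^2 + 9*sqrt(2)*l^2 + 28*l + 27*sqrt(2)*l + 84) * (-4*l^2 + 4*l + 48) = -4*l^5 - 36*sqrt(2)*l^4 - 8*l^4 - 72*sqrt(2)*l^3 - 52*l^3 - 80*l^2 + 540*sqrt(2)*l^2 + 1680*l + 1296*sqrt(2)*l + 4032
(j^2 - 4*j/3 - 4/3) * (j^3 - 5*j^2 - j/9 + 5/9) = j^5 - 19*j^4/3 + 47*j^3/9 + 199*j^2/27 - 16*j/27 - 20/27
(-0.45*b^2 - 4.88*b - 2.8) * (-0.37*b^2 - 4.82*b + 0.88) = 0.1665*b^4 + 3.9746*b^3 + 24.1616*b^2 + 9.2016*b - 2.464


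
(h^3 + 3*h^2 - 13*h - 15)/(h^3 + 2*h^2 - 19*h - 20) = (h - 3)/(h - 4)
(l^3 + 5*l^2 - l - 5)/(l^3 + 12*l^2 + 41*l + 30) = (l - 1)/(l + 6)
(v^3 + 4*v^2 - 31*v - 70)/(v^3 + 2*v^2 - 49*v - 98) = (v - 5)/(v - 7)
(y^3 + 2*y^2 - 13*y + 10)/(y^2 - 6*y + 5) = (y^2 + 3*y - 10)/(y - 5)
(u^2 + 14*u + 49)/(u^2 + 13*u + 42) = (u + 7)/(u + 6)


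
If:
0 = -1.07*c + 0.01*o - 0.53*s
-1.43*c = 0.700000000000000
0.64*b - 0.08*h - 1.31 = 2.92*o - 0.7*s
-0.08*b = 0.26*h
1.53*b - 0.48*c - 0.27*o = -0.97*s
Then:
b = -0.85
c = -0.49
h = 0.26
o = -0.41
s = 0.98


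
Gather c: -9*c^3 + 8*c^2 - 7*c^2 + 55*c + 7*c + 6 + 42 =-9*c^3 + c^2 + 62*c + 48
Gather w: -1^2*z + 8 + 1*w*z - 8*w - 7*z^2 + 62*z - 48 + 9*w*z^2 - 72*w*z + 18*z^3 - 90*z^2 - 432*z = w*(9*z^2 - 71*z - 8) + 18*z^3 - 97*z^2 - 371*z - 40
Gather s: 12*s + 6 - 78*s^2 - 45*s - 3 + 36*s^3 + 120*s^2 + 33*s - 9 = 36*s^3 + 42*s^2 - 6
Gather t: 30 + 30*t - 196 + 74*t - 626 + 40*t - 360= 144*t - 1152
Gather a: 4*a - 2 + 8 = 4*a + 6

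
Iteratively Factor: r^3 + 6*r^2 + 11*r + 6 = (r + 1)*(r^2 + 5*r + 6) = (r + 1)*(r + 2)*(r + 3)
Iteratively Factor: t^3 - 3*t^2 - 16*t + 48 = (t + 4)*(t^2 - 7*t + 12) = (t - 3)*(t + 4)*(t - 4)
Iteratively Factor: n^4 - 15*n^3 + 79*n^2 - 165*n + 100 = (n - 4)*(n^3 - 11*n^2 + 35*n - 25) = (n - 4)*(n - 1)*(n^2 - 10*n + 25) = (n - 5)*(n - 4)*(n - 1)*(n - 5)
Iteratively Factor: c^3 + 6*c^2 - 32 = (c - 2)*(c^2 + 8*c + 16) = (c - 2)*(c + 4)*(c + 4)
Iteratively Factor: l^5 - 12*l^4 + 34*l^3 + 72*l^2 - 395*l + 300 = (l - 5)*(l^4 - 7*l^3 - l^2 + 67*l - 60) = (l - 5)^2*(l^3 - 2*l^2 - 11*l + 12) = (l - 5)^2*(l - 1)*(l^2 - l - 12) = (l - 5)^2*(l - 1)*(l + 3)*(l - 4)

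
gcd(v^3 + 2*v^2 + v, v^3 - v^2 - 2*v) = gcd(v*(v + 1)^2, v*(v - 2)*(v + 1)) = v^2 + v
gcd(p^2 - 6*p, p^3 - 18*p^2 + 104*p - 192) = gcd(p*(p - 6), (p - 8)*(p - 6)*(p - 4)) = p - 6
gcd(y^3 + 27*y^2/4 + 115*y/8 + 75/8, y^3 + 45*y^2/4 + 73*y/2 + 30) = y + 5/4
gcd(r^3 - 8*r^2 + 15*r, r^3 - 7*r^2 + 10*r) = r^2 - 5*r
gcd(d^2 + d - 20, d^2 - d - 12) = d - 4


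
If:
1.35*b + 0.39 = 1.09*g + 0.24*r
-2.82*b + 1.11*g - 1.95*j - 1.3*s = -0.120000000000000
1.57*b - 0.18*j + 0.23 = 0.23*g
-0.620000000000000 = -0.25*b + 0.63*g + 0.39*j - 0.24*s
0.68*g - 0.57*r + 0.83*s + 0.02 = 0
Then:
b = -0.25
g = -0.28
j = -0.55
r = 1.48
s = 1.22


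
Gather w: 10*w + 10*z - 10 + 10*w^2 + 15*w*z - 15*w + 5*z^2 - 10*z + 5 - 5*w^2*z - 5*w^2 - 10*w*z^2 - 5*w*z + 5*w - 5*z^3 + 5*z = w^2*(5 - 5*z) + w*(-10*z^2 + 10*z) - 5*z^3 + 5*z^2 + 5*z - 5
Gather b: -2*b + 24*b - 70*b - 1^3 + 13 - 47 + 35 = -48*b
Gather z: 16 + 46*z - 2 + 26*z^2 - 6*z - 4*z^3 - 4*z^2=-4*z^3 + 22*z^2 + 40*z + 14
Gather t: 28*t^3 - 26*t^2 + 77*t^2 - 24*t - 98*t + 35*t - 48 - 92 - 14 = 28*t^3 + 51*t^2 - 87*t - 154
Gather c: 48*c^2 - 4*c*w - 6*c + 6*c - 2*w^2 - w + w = 48*c^2 - 4*c*w - 2*w^2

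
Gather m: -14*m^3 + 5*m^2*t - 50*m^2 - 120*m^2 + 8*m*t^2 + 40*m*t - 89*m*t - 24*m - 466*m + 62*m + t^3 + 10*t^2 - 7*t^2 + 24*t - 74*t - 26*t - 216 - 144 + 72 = -14*m^3 + m^2*(5*t - 170) + m*(8*t^2 - 49*t - 428) + t^3 + 3*t^2 - 76*t - 288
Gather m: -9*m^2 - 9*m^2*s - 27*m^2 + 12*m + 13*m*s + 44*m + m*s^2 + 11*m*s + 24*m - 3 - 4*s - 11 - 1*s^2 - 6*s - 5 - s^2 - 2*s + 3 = m^2*(-9*s - 36) + m*(s^2 + 24*s + 80) - 2*s^2 - 12*s - 16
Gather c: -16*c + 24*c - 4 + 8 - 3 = 8*c + 1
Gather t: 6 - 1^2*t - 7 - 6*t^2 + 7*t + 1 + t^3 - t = t^3 - 6*t^2 + 5*t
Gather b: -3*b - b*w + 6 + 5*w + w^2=b*(-w - 3) + w^2 + 5*w + 6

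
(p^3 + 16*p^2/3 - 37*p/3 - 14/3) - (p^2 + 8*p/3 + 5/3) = p^3 + 13*p^2/3 - 15*p - 19/3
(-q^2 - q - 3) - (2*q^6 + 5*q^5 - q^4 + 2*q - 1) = -2*q^6 - 5*q^5 + q^4 - q^2 - 3*q - 2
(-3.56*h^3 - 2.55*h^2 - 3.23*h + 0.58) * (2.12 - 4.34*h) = 15.4504*h^4 + 3.5198*h^3 + 8.6122*h^2 - 9.3648*h + 1.2296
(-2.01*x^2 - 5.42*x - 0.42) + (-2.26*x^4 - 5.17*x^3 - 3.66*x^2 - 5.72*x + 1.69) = -2.26*x^4 - 5.17*x^3 - 5.67*x^2 - 11.14*x + 1.27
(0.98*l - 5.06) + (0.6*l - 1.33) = 1.58*l - 6.39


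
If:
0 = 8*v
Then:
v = 0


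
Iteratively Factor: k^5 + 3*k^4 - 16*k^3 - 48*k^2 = (k)*(k^4 + 3*k^3 - 16*k^2 - 48*k) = k*(k + 3)*(k^3 - 16*k) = k^2*(k + 3)*(k^2 - 16) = k^2*(k - 4)*(k + 3)*(k + 4)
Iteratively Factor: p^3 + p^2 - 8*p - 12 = (p + 2)*(p^2 - p - 6) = (p + 2)^2*(p - 3)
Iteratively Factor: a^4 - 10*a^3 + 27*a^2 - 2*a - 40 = (a - 2)*(a^3 - 8*a^2 + 11*a + 20) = (a - 2)*(a + 1)*(a^2 - 9*a + 20) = (a - 5)*(a - 2)*(a + 1)*(a - 4)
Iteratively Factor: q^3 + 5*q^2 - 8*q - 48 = (q - 3)*(q^2 + 8*q + 16) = (q - 3)*(q + 4)*(q + 4)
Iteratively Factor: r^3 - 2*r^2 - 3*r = (r + 1)*(r^2 - 3*r) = r*(r + 1)*(r - 3)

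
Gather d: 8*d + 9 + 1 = 8*d + 10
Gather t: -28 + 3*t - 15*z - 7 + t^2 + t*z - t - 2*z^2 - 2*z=t^2 + t*(z + 2) - 2*z^2 - 17*z - 35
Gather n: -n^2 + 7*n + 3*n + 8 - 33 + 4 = -n^2 + 10*n - 21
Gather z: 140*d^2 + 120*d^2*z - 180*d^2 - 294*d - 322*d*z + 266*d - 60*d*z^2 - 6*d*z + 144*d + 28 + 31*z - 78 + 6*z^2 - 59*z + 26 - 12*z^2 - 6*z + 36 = -40*d^2 + 116*d + z^2*(-60*d - 6) + z*(120*d^2 - 328*d - 34) + 12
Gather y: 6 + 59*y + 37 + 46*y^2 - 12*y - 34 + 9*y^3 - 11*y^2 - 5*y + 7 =9*y^3 + 35*y^2 + 42*y + 16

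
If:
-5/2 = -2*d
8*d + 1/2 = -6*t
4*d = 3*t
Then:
No Solution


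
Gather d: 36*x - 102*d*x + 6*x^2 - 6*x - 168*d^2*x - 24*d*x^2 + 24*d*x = -168*d^2*x + d*(-24*x^2 - 78*x) + 6*x^2 + 30*x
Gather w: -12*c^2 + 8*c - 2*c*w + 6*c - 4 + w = -12*c^2 + 14*c + w*(1 - 2*c) - 4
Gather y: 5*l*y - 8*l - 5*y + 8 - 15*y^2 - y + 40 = -8*l - 15*y^2 + y*(5*l - 6) + 48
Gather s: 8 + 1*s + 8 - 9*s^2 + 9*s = -9*s^2 + 10*s + 16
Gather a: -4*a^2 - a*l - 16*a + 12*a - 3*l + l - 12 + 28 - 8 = -4*a^2 + a*(-l - 4) - 2*l + 8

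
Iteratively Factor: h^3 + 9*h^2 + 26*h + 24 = (h + 2)*(h^2 + 7*h + 12) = (h + 2)*(h + 3)*(h + 4)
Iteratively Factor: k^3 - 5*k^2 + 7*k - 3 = (k - 1)*(k^2 - 4*k + 3) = (k - 1)^2*(k - 3)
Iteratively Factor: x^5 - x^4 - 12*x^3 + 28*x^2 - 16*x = (x - 2)*(x^4 + x^3 - 10*x^2 + 8*x) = (x - 2)*(x + 4)*(x^3 - 3*x^2 + 2*x) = x*(x - 2)*(x + 4)*(x^2 - 3*x + 2) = x*(x - 2)*(x - 1)*(x + 4)*(x - 2)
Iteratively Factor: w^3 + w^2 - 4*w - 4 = (w + 2)*(w^2 - w - 2) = (w + 1)*(w + 2)*(w - 2)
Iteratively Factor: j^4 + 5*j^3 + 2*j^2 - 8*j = (j + 2)*(j^3 + 3*j^2 - 4*j) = (j + 2)*(j + 4)*(j^2 - j) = j*(j + 2)*(j + 4)*(j - 1)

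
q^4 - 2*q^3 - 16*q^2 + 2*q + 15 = (q - 5)*(q - 1)*(q + 1)*(q + 3)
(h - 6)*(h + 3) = h^2 - 3*h - 18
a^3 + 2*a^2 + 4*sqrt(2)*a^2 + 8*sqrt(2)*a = a*(a + 2)*(a + 4*sqrt(2))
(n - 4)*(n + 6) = n^2 + 2*n - 24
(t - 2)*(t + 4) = t^2 + 2*t - 8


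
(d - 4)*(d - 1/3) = d^2 - 13*d/3 + 4/3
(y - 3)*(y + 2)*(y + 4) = y^3 + 3*y^2 - 10*y - 24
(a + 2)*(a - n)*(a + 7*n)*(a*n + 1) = a^4*n + 6*a^3*n^2 + 2*a^3*n + a^3 - 7*a^2*n^3 + 12*a^2*n^2 + 6*a^2*n + 2*a^2 - 14*a*n^3 - 7*a*n^2 + 12*a*n - 14*n^2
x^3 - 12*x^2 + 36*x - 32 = (x - 8)*(x - 2)^2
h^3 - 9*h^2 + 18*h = h*(h - 6)*(h - 3)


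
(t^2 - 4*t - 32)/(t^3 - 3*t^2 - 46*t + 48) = (t + 4)/(t^2 + 5*t - 6)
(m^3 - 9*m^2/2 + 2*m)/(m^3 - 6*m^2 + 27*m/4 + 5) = 2*m*(2*m - 1)/(4*m^2 - 8*m - 5)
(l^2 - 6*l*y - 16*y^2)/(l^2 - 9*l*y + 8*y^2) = (-l - 2*y)/(-l + y)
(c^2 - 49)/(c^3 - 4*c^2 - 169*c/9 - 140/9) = 9*(c + 7)/(9*c^2 + 27*c + 20)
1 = 1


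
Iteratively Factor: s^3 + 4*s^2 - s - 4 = (s + 4)*(s^2 - 1) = (s - 1)*(s + 4)*(s + 1)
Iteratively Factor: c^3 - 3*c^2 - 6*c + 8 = (c - 4)*(c^2 + c - 2) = (c - 4)*(c + 2)*(c - 1)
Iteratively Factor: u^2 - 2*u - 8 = (u - 4)*(u + 2)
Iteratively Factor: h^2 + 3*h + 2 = (h + 2)*(h + 1)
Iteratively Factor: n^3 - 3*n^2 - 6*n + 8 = (n - 4)*(n^2 + n - 2) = (n - 4)*(n - 1)*(n + 2)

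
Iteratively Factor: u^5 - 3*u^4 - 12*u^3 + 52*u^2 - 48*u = (u + 4)*(u^4 - 7*u^3 + 16*u^2 - 12*u) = (u - 2)*(u + 4)*(u^3 - 5*u^2 + 6*u) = u*(u - 2)*(u + 4)*(u^2 - 5*u + 6) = u*(u - 2)^2*(u + 4)*(u - 3)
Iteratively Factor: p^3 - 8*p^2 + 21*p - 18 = (p - 3)*(p^2 - 5*p + 6) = (p - 3)^2*(p - 2)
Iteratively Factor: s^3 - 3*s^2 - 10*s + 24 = (s - 4)*(s^2 + s - 6) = (s - 4)*(s - 2)*(s + 3)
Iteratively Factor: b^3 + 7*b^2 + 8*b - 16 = (b + 4)*(b^2 + 3*b - 4) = (b - 1)*(b + 4)*(b + 4)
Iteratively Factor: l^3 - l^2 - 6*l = (l + 2)*(l^2 - 3*l) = l*(l + 2)*(l - 3)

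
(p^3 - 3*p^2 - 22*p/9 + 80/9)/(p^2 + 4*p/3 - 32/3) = (3*p^2 - p - 10)/(3*(p + 4))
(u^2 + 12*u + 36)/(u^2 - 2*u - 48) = (u + 6)/(u - 8)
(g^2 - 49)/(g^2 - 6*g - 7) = (g + 7)/(g + 1)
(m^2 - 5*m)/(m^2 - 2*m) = (m - 5)/(m - 2)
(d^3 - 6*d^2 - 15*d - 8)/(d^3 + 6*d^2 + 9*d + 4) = (d - 8)/(d + 4)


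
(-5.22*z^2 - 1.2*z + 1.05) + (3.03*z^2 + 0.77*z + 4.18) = -2.19*z^2 - 0.43*z + 5.23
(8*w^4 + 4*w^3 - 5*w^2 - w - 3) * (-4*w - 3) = -32*w^5 - 40*w^4 + 8*w^3 + 19*w^2 + 15*w + 9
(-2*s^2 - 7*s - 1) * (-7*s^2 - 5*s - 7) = 14*s^4 + 59*s^3 + 56*s^2 + 54*s + 7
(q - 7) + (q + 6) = 2*q - 1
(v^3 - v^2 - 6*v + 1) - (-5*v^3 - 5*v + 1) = 6*v^3 - v^2 - v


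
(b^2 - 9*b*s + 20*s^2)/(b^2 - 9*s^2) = (b^2 - 9*b*s + 20*s^2)/(b^2 - 9*s^2)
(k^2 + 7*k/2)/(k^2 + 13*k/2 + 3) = k*(2*k + 7)/(2*k^2 + 13*k + 6)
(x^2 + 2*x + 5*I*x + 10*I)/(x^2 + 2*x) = (x + 5*I)/x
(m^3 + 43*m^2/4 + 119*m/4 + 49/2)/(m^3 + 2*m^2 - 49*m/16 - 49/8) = 4*(m + 7)/(4*m - 7)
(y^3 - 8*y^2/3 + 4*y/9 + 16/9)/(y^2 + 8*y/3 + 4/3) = (3*y^2 - 10*y + 8)/(3*(y + 2))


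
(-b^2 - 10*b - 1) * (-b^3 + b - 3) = b^5 + 10*b^4 - 7*b^2 + 29*b + 3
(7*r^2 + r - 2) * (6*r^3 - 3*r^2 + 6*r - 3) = 42*r^5 - 15*r^4 + 27*r^3 - 9*r^2 - 15*r + 6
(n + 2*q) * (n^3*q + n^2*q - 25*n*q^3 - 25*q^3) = n^4*q + 2*n^3*q^2 + n^3*q - 25*n^2*q^3 + 2*n^2*q^2 - 50*n*q^4 - 25*n*q^3 - 50*q^4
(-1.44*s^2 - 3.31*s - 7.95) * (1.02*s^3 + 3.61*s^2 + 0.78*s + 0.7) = -1.4688*s^5 - 8.5746*s^4 - 21.1813*s^3 - 32.2893*s^2 - 8.518*s - 5.565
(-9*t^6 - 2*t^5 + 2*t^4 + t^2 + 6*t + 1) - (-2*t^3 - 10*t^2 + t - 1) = -9*t^6 - 2*t^5 + 2*t^4 + 2*t^3 + 11*t^2 + 5*t + 2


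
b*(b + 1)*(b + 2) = b^3 + 3*b^2 + 2*b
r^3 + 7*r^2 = r^2*(r + 7)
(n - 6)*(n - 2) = n^2 - 8*n + 12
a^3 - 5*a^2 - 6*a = a*(a - 6)*(a + 1)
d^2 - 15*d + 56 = (d - 8)*(d - 7)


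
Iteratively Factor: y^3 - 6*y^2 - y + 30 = (y + 2)*(y^2 - 8*y + 15) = (y - 5)*(y + 2)*(y - 3)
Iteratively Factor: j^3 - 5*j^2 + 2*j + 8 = (j - 2)*(j^2 - 3*j - 4) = (j - 2)*(j + 1)*(j - 4)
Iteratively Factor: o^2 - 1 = (o + 1)*(o - 1)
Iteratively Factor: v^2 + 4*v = (v)*(v + 4)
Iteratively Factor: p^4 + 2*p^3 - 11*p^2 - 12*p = (p + 1)*(p^3 + p^2 - 12*p) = (p + 1)*(p + 4)*(p^2 - 3*p) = (p - 3)*(p + 1)*(p + 4)*(p)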